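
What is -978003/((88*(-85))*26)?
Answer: 75231/14960 ≈ 5.0288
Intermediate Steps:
-978003/((88*(-85))*26) = -978003/((-7480*26)) = -978003/(-194480) = -978003*(-1/194480) = 75231/14960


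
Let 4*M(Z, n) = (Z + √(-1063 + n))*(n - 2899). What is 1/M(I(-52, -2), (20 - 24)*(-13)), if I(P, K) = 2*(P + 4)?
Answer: 128/9705423 + 4*I*√1011/29116269 ≈ 1.3189e-5 + 4.3682e-6*I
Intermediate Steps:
I(P, K) = 8 + 2*P (I(P, K) = 2*(4 + P) = 8 + 2*P)
M(Z, n) = (-2899 + n)*(Z + √(-1063 + n))/4 (M(Z, n) = ((Z + √(-1063 + n))*(n - 2899))/4 = ((Z + √(-1063 + n))*(-2899 + n))/4 = ((-2899 + n)*(Z + √(-1063 + n)))/4 = (-2899 + n)*(Z + √(-1063 + n))/4)
1/M(I(-52, -2), (20 - 24)*(-13)) = 1/(-2899*(8 + 2*(-52))/4 - 2899*√(-1063 + (20 - 24)*(-13))/4 + (8 + 2*(-52))*((20 - 24)*(-13))/4 + ((20 - 24)*(-13))*√(-1063 + (20 - 24)*(-13))/4) = 1/(-2899*(8 - 104)/4 - 2899*√(-1063 - 4*(-13))/4 + (8 - 104)*(-4*(-13))/4 + (-4*(-13))*√(-1063 - 4*(-13))/4) = 1/(-2899/4*(-96) - 2899*√(-1063 + 52)/4 + (¼)*(-96)*52 + (¼)*52*√(-1063 + 52)) = 1/(69576 - 2899*I*√1011/4 - 1248 + (¼)*52*√(-1011)) = 1/(69576 - 2899*I*√1011/4 - 1248 + (¼)*52*(I*√1011)) = 1/(69576 - 2899*I*√1011/4 - 1248 + 13*I*√1011) = 1/(68328 - 2847*I*√1011/4)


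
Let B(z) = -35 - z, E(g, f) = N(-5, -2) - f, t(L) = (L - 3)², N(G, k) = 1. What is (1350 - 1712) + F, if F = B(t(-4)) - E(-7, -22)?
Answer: -469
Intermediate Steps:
t(L) = (-3 + L)²
E(g, f) = 1 - f
F = -107 (F = (-35 - (-3 - 4)²) - (1 - 1*(-22)) = (-35 - 1*(-7)²) - (1 + 22) = (-35 - 1*49) - 1*23 = (-35 - 49) - 23 = -84 - 23 = -107)
(1350 - 1712) + F = (1350 - 1712) - 107 = -362 - 107 = -469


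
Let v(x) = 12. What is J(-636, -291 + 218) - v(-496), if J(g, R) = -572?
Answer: -584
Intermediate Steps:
J(-636, -291 + 218) - v(-496) = -572 - 1*12 = -572 - 12 = -584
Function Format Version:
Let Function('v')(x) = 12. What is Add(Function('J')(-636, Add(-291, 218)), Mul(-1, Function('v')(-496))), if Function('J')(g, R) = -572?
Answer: -584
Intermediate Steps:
Add(Function('J')(-636, Add(-291, 218)), Mul(-1, Function('v')(-496))) = Add(-572, Mul(-1, 12)) = Add(-572, -12) = -584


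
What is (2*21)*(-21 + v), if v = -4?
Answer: -1050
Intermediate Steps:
(2*21)*(-21 + v) = (2*21)*(-21 - 4) = 42*(-25) = -1050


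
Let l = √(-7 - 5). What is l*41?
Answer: 82*I*√3 ≈ 142.03*I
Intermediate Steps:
l = 2*I*√3 (l = √(-12) = 2*I*√3 ≈ 3.4641*I)
l*41 = (2*I*√3)*41 = 82*I*√3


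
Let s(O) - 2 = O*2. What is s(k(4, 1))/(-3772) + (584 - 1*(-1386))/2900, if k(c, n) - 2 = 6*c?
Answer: 90928/136735 ≈ 0.66499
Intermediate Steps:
k(c, n) = 2 + 6*c
s(O) = 2 + 2*O (s(O) = 2 + O*2 = 2 + 2*O)
s(k(4, 1))/(-3772) + (584 - 1*(-1386))/2900 = (2 + 2*(2 + 6*4))/(-3772) + (584 - 1*(-1386))/2900 = (2 + 2*(2 + 24))*(-1/3772) + (584 + 1386)*(1/2900) = (2 + 2*26)*(-1/3772) + 1970*(1/2900) = (2 + 52)*(-1/3772) + 197/290 = 54*(-1/3772) + 197/290 = -27/1886 + 197/290 = 90928/136735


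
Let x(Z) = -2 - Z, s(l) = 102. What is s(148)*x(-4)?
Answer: 204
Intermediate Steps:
s(148)*x(-4) = 102*(-2 - 1*(-4)) = 102*(-2 + 4) = 102*2 = 204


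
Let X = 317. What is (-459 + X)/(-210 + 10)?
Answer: 71/100 ≈ 0.71000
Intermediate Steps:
(-459 + X)/(-210 + 10) = (-459 + 317)/(-210 + 10) = -142/(-200) = -142*(-1/200) = 71/100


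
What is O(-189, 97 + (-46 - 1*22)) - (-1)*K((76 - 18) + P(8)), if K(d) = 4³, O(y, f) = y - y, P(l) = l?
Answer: 64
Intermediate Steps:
O(y, f) = 0
K(d) = 64
O(-189, 97 + (-46 - 1*22)) - (-1)*K((76 - 18) + P(8)) = 0 - (-1)*64 = 0 - 1*(-64) = 0 + 64 = 64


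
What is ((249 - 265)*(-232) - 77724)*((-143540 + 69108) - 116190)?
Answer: 14108315464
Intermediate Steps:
((249 - 265)*(-232) - 77724)*((-143540 + 69108) - 116190) = (-16*(-232) - 77724)*(-74432 - 116190) = (3712 - 77724)*(-190622) = -74012*(-190622) = 14108315464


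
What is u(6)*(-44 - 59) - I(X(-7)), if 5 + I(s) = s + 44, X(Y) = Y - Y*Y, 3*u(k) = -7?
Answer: 772/3 ≈ 257.33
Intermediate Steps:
u(k) = -7/3 (u(k) = (⅓)*(-7) = -7/3)
X(Y) = Y - Y²
I(s) = 39 + s (I(s) = -5 + (s + 44) = -5 + (44 + s) = 39 + s)
u(6)*(-44 - 59) - I(X(-7)) = -7*(-44 - 59)/3 - (39 - 7*(1 - 1*(-7))) = -7/3*(-103) - (39 - 7*(1 + 7)) = 721/3 - (39 - 7*8) = 721/3 - (39 - 56) = 721/3 - 1*(-17) = 721/3 + 17 = 772/3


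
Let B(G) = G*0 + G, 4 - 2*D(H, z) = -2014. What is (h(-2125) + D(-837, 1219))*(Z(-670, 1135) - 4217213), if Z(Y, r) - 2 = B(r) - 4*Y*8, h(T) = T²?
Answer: -18945635575224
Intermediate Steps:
D(H, z) = 1009 (D(H, z) = 2 - ½*(-2014) = 2 + 1007 = 1009)
B(G) = G (B(G) = 0 + G = G)
Z(Y, r) = 2 + r - 32*Y (Z(Y, r) = 2 + (r - 4*Y*8) = 2 + (r - 32*Y) = 2 + r - 32*Y)
(h(-2125) + D(-837, 1219))*(Z(-670, 1135) - 4217213) = ((-2125)² + 1009)*((2 + 1135 - 32*(-670)) - 4217213) = (4515625 + 1009)*((2 + 1135 + 21440) - 4217213) = 4516634*(22577 - 4217213) = 4516634*(-4194636) = -18945635575224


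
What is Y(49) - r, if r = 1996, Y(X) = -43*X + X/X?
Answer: -4102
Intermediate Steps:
Y(X) = 1 - 43*X (Y(X) = -43*X + 1 = 1 - 43*X)
Y(49) - r = (1 - 43*49) - 1*1996 = (1 - 2107) - 1996 = -2106 - 1996 = -4102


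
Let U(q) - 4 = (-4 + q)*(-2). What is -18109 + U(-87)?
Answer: -17923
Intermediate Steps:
U(q) = 12 - 2*q (U(q) = 4 + (-4 + q)*(-2) = 4 + (8 - 2*q) = 12 - 2*q)
-18109 + U(-87) = -18109 + (12 - 2*(-87)) = -18109 + (12 + 174) = -18109 + 186 = -17923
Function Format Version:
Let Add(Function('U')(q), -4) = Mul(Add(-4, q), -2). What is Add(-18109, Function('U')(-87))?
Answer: -17923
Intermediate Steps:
Function('U')(q) = Add(12, Mul(-2, q)) (Function('U')(q) = Add(4, Mul(Add(-4, q), -2)) = Add(4, Add(8, Mul(-2, q))) = Add(12, Mul(-2, q)))
Add(-18109, Function('U')(-87)) = Add(-18109, Add(12, Mul(-2, -87))) = Add(-18109, Add(12, 174)) = Add(-18109, 186) = -17923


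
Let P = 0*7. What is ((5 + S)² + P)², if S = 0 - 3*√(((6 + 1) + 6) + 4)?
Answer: 46984 - 10680*√17 ≈ 2949.2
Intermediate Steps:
S = -3*√17 (S = 0 - 3*√((7 + 6) + 4) = 0 - 3*√(13 + 4) = 0 - 3*√17 = -3*√17 ≈ -12.369)
P = 0
((5 + S)² + P)² = ((5 - 3*√17)² + 0)² = ((5 - 3*√17)²)² = (5 - 3*√17)⁴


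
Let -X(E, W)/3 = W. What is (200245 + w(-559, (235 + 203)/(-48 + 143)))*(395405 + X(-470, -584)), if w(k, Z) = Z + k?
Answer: 396542619024/5 ≈ 7.9309e+10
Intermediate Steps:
X(E, W) = -3*W
(200245 + w(-559, (235 + 203)/(-48 + 143)))*(395405 + X(-470, -584)) = (200245 + ((235 + 203)/(-48 + 143) - 559))*(395405 - 3*(-584)) = (200245 + (438/95 - 559))*(395405 + 1752) = (200245 + (438*(1/95) - 559))*397157 = (200245 + (438/95 - 559))*397157 = (200245 - 52667/95)*397157 = (18970608/95)*397157 = 396542619024/5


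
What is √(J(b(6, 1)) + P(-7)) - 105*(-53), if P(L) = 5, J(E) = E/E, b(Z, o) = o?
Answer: 5565 + √6 ≈ 5567.5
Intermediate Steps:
J(E) = 1
√(J(b(6, 1)) + P(-7)) - 105*(-53) = √(1 + 5) - 105*(-53) = √6 + 5565 = 5565 + √6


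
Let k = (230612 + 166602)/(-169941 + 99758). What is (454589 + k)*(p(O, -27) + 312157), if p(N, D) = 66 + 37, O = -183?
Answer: 9962350088644980/70183 ≈ 1.4195e+11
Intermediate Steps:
p(N, D) = 103
k = -397214/70183 (k = 397214/(-70183) = 397214*(-1/70183) = -397214/70183 ≈ -5.6597)
(454589 + k)*(p(O, -27) + 312157) = (454589 - 397214/70183)*(103 + 312157) = (31904022573/70183)*312260 = 9962350088644980/70183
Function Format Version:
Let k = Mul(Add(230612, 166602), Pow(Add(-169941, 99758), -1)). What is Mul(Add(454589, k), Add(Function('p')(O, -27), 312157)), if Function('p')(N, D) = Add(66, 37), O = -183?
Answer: Rational(9962350088644980, 70183) ≈ 1.4195e+11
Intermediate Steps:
Function('p')(N, D) = 103
k = Rational(-397214, 70183) (k = Mul(397214, Pow(-70183, -1)) = Mul(397214, Rational(-1, 70183)) = Rational(-397214, 70183) ≈ -5.6597)
Mul(Add(454589, k), Add(Function('p')(O, -27), 312157)) = Mul(Add(454589, Rational(-397214, 70183)), Add(103, 312157)) = Mul(Rational(31904022573, 70183), 312260) = Rational(9962350088644980, 70183)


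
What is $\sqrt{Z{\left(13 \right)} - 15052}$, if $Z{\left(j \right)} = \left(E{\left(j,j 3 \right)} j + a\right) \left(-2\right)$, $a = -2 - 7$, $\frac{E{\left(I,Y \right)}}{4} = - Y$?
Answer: $i \sqrt{10978} \approx 104.78 i$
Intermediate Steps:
$E{\left(I,Y \right)} = - 4 Y$ ($E{\left(I,Y \right)} = 4 \left(- Y\right) = - 4 Y$)
$a = -9$ ($a = -2 - 7 = -9$)
$Z{\left(j \right)} = 18 + 24 j^{2}$ ($Z{\left(j \right)} = \left(- 4 j 3 j - 9\right) \left(-2\right) = \left(- 4 \cdot 3 j j - 9\right) \left(-2\right) = \left(- 12 j j - 9\right) \left(-2\right) = \left(- 12 j^{2} - 9\right) \left(-2\right) = \left(-9 - 12 j^{2}\right) \left(-2\right) = 18 + 24 j^{2}$)
$\sqrt{Z{\left(13 \right)} - 15052} = \sqrt{\left(18 + 24 \cdot 13^{2}\right) - 15052} = \sqrt{\left(18 + 24 \cdot 169\right) - 15052} = \sqrt{\left(18 + 4056\right) - 15052} = \sqrt{4074 - 15052} = \sqrt{-10978} = i \sqrt{10978}$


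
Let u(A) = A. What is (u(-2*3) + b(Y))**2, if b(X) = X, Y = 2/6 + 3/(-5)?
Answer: 8836/225 ≈ 39.271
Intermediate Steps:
Y = -4/15 (Y = 2*(1/6) + 3*(-1/5) = 1/3 - 3/5 = -4/15 ≈ -0.26667)
(u(-2*3) + b(Y))**2 = (-2*3 - 4/15)**2 = (-6 - 4/15)**2 = (-94/15)**2 = 8836/225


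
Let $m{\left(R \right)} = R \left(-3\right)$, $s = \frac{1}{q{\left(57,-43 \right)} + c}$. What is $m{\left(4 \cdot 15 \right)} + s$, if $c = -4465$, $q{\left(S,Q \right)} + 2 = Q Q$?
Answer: $- \frac{471241}{2618} \approx -180.0$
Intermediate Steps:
$q{\left(S,Q \right)} = -2 + Q^{2}$ ($q{\left(S,Q \right)} = -2 + Q Q = -2 + Q^{2}$)
$s = - \frac{1}{2618}$ ($s = \frac{1}{\left(-2 + \left(-43\right)^{2}\right) - 4465} = \frac{1}{\left(-2 + 1849\right) - 4465} = \frac{1}{1847 - 4465} = \frac{1}{-2618} = - \frac{1}{2618} \approx -0.00038197$)
$m{\left(R \right)} = - 3 R$
$m{\left(4 \cdot 15 \right)} + s = - 3 \cdot 4 \cdot 15 - \frac{1}{2618} = \left(-3\right) 60 - \frac{1}{2618} = -180 - \frac{1}{2618} = - \frac{471241}{2618}$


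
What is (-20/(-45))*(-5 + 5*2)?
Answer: 20/9 ≈ 2.2222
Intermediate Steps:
(-20/(-45))*(-5 + 5*2) = (-20*(-1/45))*(-5 + 10) = (4/9)*5 = 20/9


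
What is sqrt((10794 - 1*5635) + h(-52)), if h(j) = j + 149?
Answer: 6*sqrt(146) ≈ 72.498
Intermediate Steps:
h(j) = 149 + j
sqrt((10794 - 1*5635) + h(-52)) = sqrt((10794 - 1*5635) + (149 - 52)) = sqrt((10794 - 5635) + 97) = sqrt(5159 + 97) = sqrt(5256) = 6*sqrt(146)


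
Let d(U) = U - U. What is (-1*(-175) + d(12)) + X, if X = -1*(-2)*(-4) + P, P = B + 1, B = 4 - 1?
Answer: 171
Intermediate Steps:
B = 3
P = 4 (P = 3 + 1 = 4)
d(U) = 0
X = -4 (X = -1*(-2)*(-4) + 4 = -(-2)*(-4) + 4 = -1*8 + 4 = -8 + 4 = -4)
(-1*(-175) + d(12)) + X = (-1*(-175) + 0) - 4 = (175 + 0) - 4 = 175 - 4 = 171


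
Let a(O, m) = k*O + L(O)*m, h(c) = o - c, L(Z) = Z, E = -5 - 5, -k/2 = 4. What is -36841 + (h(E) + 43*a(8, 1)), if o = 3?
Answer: -39236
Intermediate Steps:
k = -8 (k = -2*4 = -8)
E = -10
h(c) = 3 - c
a(O, m) = -8*O + O*m
-36841 + (h(E) + 43*a(8, 1)) = -36841 + ((3 - 1*(-10)) + 43*(8*(-8 + 1))) = -36841 + ((3 + 10) + 43*(8*(-7))) = -36841 + (13 + 43*(-56)) = -36841 + (13 - 2408) = -36841 - 2395 = -39236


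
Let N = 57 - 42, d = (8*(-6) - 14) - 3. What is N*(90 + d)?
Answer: 375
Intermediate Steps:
d = -65 (d = (-48 - 14) - 3 = -62 - 3 = -65)
N = 15
N*(90 + d) = 15*(90 - 65) = 15*25 = 375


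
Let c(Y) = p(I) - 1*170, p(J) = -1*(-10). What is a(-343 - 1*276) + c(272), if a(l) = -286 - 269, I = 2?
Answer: -715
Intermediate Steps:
p(J) = 10
c(Y) = -160 (c(Y) = 10 - 1*170 = 10 - 170 = -160)
a(l) = -555
a(-343 - 1*276) + c(272) = -555 - 160 = -715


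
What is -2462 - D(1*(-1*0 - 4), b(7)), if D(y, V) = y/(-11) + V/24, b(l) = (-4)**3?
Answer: -81170/33 ≈ -2459.7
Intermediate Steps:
b(l) = -64
D(y, V) = -y/11 + V/24 (D(y, V) = y*(-1/11) + V*(1/24) = -y/11 + V/24)
-2462 - D(1*(-1*0 - 4), b(7)) = -2462 - (-(-1*0 - 4)/11 + (1/24)*(-64)) = -2462 - (-(0 - 4)/11 - 8/3) = -2462 - (-(-4)/11 - 8/3) = -2462 - (-1/11*(-4) - 8/3) = -2462 - (4/11 - 8/3) = -2462 - 1*(-76/33) = -2462 + 76/33 = -81170/33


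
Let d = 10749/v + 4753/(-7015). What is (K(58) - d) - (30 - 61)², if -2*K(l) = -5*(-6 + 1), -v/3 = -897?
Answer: -534484891/547170 ≈ -976.82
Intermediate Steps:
v = 2691 (v = -3*(-897) = 2691)
K(l) = -25/2 (K(l) = -(-5)*(-6 + 1)/2 = -(-5)*(-5)/2 = -½*25 = -25/2)
d = 907448/273585 (d = 10749/2691 + 4753/(-7015) = 10749*(1/2691) + 4753*(-1/7015) = 3583/897 - 4753/7015 = 907448/273585 ≈ 3.3169)
(K(58) - d) - (30 - 61)² = (-25/2 - 1*907448/273585) - (30 - 61)² = (-25/2 - 907448/273585) - 1*(-31)² = -8654521/547170 - 1*961 = -8654521/547170 - 961 = -534484891/547170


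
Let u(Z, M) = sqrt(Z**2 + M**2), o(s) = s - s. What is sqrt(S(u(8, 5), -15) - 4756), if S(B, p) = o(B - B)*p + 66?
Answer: I*sqrt(4690) ≈ 68.484*I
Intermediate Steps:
o(s) = 0
u(Z, M) = sqrt(M**2 + Z**2)
S(B, p) = 66 (S(B, p) = 0*p + 66 = 0 + 66 = 66)
sqrt(S(u(8, 5), -15) - 4756) = sqrt(66 - 4756) = sqrt(-4690) = I*sqrt(4690)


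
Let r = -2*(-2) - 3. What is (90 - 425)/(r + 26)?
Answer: -335/27 ≈ -12.407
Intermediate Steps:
r = 1 (r = 4 - 3 = 1)
(90 - 425)/(r + 26) = (90 - 425)/(1 + 26) = -335/27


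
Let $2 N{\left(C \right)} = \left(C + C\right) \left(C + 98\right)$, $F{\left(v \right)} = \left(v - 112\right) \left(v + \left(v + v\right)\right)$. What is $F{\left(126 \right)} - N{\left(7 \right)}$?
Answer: $4557$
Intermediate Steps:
$F{\left(v \right)} = 3 v \left(-112 + v\right)$ ($F{\left(v \right)} = \left(-112 + v\right) \left(v + 2 v\right) = \left(-112 + v\right) 3 v = 3 v \left(-112 + v\right)$)
$N{\left(C \right)} = C \left(98 + C\right)$ ($N{\left(C \right)} = \frac{\left(C + C\right) \left(C + 98\right)}{2} = \frac{2 C \left(98 + C\right)}{2} = C \left(98 + C\right)$)
$F{\left(126 \right)} - N{\left(7 \right)} = 3 \cdot 126 \left(-112 + 126\right) - 7 \left(98 + 7\right) = 3 \cdot 126 \cdot 14 - 7 \cdot 105 = 5292 - 735 = 4557$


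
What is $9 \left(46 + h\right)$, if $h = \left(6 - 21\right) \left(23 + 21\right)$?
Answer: $-5526$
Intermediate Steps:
$h = -660$ ($h = \left(-15\right) 44 = -660$)
$9 \left(46 + h\right) = 9 \left(46 - 660\right) = 9 \left(-614\right) = -5526$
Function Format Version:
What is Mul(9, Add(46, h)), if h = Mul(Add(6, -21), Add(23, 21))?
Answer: -5526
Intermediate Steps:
h = -660 (h = Mul(-15, 44) = -660)
Mul(9, Add(46, h)) = Mul(9, Add(46, -660)) = Mul(9, -614) = -5526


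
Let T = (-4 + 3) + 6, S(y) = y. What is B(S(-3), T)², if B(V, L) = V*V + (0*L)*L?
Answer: 81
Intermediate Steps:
T = 5 (T = -1 + 6 = 5)
B(V, L) = V² (B(V, L) = V² + 0*L = V² + 0 = V²)
B(S(-3), T)² = ((-3)²)² = 9² = 81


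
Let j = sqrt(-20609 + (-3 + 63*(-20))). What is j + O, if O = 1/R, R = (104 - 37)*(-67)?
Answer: -1/4489 + 4*I*sqrt(1367) ≈ -0.00022277 + 147.89*I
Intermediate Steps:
R = -4489 (R = 67*(-67) = -4489)
j = 4*I*sqrt(1367) (j = sqrt(-20609 + (-3 - 1260)) = sqrt(-20609 - 1263) = sqrt(-21872) = 4*I*sqrt(1367) ≈ 147.89*I)
O = -1/4489 (O = 1/(-4489) = -1/4489 ≈ -0.00022277)
j + O = 4*I*sqrt(1367) - 1/4489 = -1/4489 + 4*I*sqrt(1367)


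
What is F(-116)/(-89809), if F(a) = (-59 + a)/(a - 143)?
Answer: -25/3322933 ≈ -7.5235e-6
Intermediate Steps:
F(a) = (-59 + a)/(-143 + a)
F(-116)/(-89809) = ((-59 - 116)/(-143 - 116))/(-89809) = (-175/(-259))*(-1/89809) = -1/259*(-175)*(-1/89809) = (25/37)*(-1/89809) = -25/3322933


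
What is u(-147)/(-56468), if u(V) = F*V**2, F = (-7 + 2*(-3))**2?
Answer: -3651921/56468 ≈ -64.672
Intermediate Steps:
F = 169 (F = (-7 - 6)**2 = (-13)**2 = 169)
u(V) = 169*V**2
u(-147)/(-56468) = (169*(-147)**2)/(-56468) = (169*21609)*(-1/56468) = 3651921*(-1/56468) = -3651921/56468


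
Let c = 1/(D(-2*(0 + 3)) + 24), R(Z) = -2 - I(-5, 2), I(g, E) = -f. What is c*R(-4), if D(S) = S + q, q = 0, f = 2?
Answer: 0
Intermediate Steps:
D(S) = S (D(S) = S + 0 = S)
I(g, E) = -2 (I(g, E) = -1*2 = -2)
R(Z) = 0 (R(Z) = -2 - 1*(-2) = -2 + 2 = 0)
c = 1/18 (c = 1/(-2*(0 + 3) + 24) = 1/(-2*3 + 24) = 1/(-6 + 24) = 1/18 ≈ 0.055556)
c*R(-4) = (1/18)*0 = 0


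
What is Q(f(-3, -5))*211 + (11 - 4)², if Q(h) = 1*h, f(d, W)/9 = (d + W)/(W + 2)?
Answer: 5113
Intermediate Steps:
f(d, W) = 9*(W + d)/(2 + W) (f(d, W) = 9*((d + W)/(W + 2)) = 9*((W + d)/(2 + W)) = 9*(W + d)/(2 + W))
Q(h) = h
Q(f(-3, -5))*211 + (11 - 4)² = (9*(-5 - 3)/(2 - 5))*211 + (11 - 4)² = (9*(-8)/(-3))*211 + 7² = (9*(-⅓)*(-8))*211 + 49 = 24*211 + 49 = 5064 + 49 = 5113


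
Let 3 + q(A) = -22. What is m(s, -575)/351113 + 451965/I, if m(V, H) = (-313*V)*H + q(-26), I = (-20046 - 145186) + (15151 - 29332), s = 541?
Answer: 17310116106805/62994236669 ≈ 274.79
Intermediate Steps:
q(A) = -25 (q(A) = -3 - 22 = -25)
I = -179413 (I = -165232 - 14181 = -179413)
m(V, H) = -25 - 313*H*V (m(V, H) = (-313*V)*H - 25 = -313*H*V - 25 = -25 - 313*H*V)
m(s, -575)/351113 + 451965/I = (-25 - 313*(-575)*541)/351113 + 451965/(-179413) = (-25 + 97366475)*(1/351113) + 451965*(-1/179413) = 97366450*(1/351113) - 451965/179413 = 97366450/351113 - 451965/179413 = 17310116106805/62994236669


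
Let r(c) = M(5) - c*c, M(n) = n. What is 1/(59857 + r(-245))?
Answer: -1/163 ≈ -0.0061350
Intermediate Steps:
r(c) = 5 - c**2 (r(c) = 5 - c*c = 5 - c**2)
1/(59857 + r(-245)) = 1/(59857 + (5 - 1*(-245)**2)) = 1/(59857 + (5 - 1*60025)) = 1/(59857 + (5 - 60025)) = 1/(59857 - 60020) = 1/(-163) = -1/163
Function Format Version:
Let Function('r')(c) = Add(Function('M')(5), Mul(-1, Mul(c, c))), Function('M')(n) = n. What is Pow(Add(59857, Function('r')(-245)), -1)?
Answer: Rational(-1, 163) ≈ -0.0061350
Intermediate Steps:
Function('r')(c) = Add(5, Mul(-1, Pow(c, 2))) (Function('r')(c) = Add(5, Mul(-1, Mul(c, c))) = Add(5, Mul(-1, Pow(c, 2))))
Pow(Add(59857, Function('r')(-245)), -1) = Pow(Add(59857, Add(5, Mul(-1, Pow(-245, 2)))), -1) = Pow(Add(59857, Add(5, Mul(-1, 60025))), -1) = Pow(Add(59857, Add(5, -60025)), -1) = Pow(Add(59857, -60020), -1) = Pow(-163, -1) = Rational(-1, 163)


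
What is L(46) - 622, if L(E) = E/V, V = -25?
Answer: -15596/25 ≈ -623.84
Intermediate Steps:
L(E) = -E/25 (L(E) = E/(-25) = E*(-1/25) = -E/25)
L(46) - 622 = -1/25*46 - 622 = -46/25 - 622 = -15596/25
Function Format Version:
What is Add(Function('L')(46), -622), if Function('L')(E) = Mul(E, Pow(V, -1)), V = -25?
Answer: Rational(-15596, 25) ≈ -623.84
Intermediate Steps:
Function('L')(E) = Mul(Rational(-1, 25), E) (Function('L')(E) = Mul(E, Pow(-25, -1)) = Mul(E, Rational(-1, 25)) = Mul(Rational(-1, 25), E))
Add(Function('L')(46), -622) = Add(Mul(Rational(-1, 25), 46), -622) = Add(Rational(-46, 25), -622) = Rational(-15596, 25)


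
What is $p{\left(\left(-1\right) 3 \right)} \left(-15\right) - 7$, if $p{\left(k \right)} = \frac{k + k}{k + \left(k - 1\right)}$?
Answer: $- \frac{139}{7} \approx -19.857$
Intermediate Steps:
$p{\left(k \right)} = \frac{2 k}{-1 + 2 k}$ ($p{\left(k \right)} = \frac{2 k}{k + \left(k - 1\right)} = \frac{2 k}{k + \left(-1 + k\right)} = \frac{2 k}{-1 + 2 k}$)
$p{\left(\left(-1\right) 3 \right)} \left(-15\right) - 7 = \frac{2 \left(\left(-1\right) 3\right)}{-1 + 2 \left(\left(-1\right) 3\right)} \left(-15\right) - 7 = 2 \left(-3\right) \frac{1}{-1 + 2 \left(-3\right)} \left(-15\right) - 7 = 2 \left(-3\right) \frac{1}{-1 - 6} \left(-15\right) - 7 = 2 \left(-3\right) \frac{1}{-7} \left(-15\right) - 7 = 2 \left(-3\right) \left(- \frac{1}{7}\right) \left(-15\right) - 7 = \frac{6}{7} \left(-15\right) - 7 = - \frac{90}{7} - 7 = - \frac{139}{7}$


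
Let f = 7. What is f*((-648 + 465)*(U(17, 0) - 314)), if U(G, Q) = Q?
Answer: 402234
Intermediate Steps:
f*((-648 + 465)*(U(17, 0) - 314)) = 7*((-648 + 465)*(0 - 314)) = 7*(-183*(-314)) = 7*57462 = 402234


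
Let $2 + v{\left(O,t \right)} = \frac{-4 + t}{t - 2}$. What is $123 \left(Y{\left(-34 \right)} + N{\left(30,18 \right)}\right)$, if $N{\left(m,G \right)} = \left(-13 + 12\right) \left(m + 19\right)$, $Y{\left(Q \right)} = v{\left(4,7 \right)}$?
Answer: $- \frac{30996}{5} \approx -6199.2$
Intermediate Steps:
$v{\left(O,t \right)} = -2 + \frac{-4 + t}{-2 + t}$ ($v{\left(O,t \right)} = -2 + \frac{-4 + t}{t - 2} = -2 + \frac{-4 + t}{-2 + t}$)
$Y{\left(Q \right)} = - \frac{7}{5}$ ($Y{\left(Q \right)} = \left(-1\right) 7 \frac{1}{-2 + 7} = \left(-1\right) 7 \cdot \frac{1}{5} = - \frac{7}{5}$)
$N{\left(m,G \right)} = -19 - m$ ($N{\left(m,G \right)} = - (19 + m) = -19 - m$)
$123 \left(Y{\left(-34 \right)} + N{\left(30,18 \right)}\right) = 123 \left(- \frac{7}{5} - 49\right) = 123 \left(- \frac{252}{5}\right) = - \frac{30996}{5}$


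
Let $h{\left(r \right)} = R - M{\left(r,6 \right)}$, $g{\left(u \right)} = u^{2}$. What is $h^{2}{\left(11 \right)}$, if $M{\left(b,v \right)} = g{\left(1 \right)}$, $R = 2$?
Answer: $1$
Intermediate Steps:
$M{\left(b,v \right)} = 1$ ($M{\left(b,v \right)} = 1^{2} = 1$)
$h{\left(r \right)} = 1$ ($h{\left(r \right)} = 2 - 1 = 1$)
$h^{2}{\left(11 \right)} = 1^{2} = 1$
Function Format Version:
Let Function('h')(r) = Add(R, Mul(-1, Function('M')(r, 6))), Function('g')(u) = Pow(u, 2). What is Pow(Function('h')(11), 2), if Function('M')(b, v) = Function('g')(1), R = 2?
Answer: 1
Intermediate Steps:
Function('M')(b, v) = 1 (Function('M')(b, v) = Pow(1, 2) = 1)
Function('h')(r) = 1 (Function('h')(r) = Add(2, Mul(-1, 1)) = Add(2, -1) = 1)
Pow(Function('h')(11), 2) = Pow(1, 2) = 1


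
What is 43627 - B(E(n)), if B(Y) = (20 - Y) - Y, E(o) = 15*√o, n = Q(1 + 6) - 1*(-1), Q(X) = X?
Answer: 43607 + 60*√2 ≈ 43692.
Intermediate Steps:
n = 8 (n = (1 + 6) - 1*(-1) = 7 + 1 = 8)
B(Y) = 20 - 2*Y
43627 - B(E(n)) = 43627 - (20 - 30*√8) = 43627 - (20 - 30*2*√2) = 43627 - (20 - 60*√2) = 43627 + (-20 + 60*√2) = 43607 + 60*√2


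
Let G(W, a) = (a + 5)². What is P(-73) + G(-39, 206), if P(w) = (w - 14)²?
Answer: 52090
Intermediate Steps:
G(W, a) = (5 + a)²
P(w) = (-14 + w)²
P(-73) + G(-39, 206) = (-14 - 73)² + (5 + 206)² = (-87)² + 211² = 7569 + 44521 = 52090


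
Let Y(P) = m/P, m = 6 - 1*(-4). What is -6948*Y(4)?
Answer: -17370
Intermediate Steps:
m = 10 (m = 6 + 4 = 10)
Y(P) = 10/P
-6948*Y(4) = -69480/4 = -6948*5/2 = -17370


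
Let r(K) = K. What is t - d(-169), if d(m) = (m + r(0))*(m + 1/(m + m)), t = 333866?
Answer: 610609/2 ≈ 3.0530e+5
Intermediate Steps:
d(m) = m*(m + 1/(2*m)) (d(m) = (m + 0)*(m + 1/(m + m)) = m*(m + 1/(2*m)))
t - d(-169) = 333866 - (½ + (-169)²) = 333866 - (½ + 28561) = 333866 - 1*57123/2 = 333866 - 57123/2 = 610609/2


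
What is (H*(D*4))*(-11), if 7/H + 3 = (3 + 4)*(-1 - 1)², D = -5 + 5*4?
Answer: -924/5 ≈ -184.80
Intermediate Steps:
D = 15 (D = -5 + 20 = 15)
H = 7/25 (H = 7/(-3 + (3 + 4)*(-1 - 1)²) = 7/(-3 + 7*(-2)²) = 7/(-3 + 7*4) = 7/(-3 + 28) = 7/25 ≈ 0.28000)
(H*(D*4))*(-11) = (7*(15*4)/25)*(-11) = ((7/25)*60)*(-11) = (84/5)*(-11) = -924/5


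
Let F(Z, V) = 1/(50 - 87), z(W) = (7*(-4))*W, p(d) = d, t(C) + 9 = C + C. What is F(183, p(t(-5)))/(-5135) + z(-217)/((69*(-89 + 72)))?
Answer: -1154408447/222864135 ≈ -5.1799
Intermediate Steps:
t(C) = -9 + 2*C (t(C) = -9 + (C + C) = -9 + 2*C)
z(W) = -28*W
F(Z, V) = -1/37 (F(Z, V) = 1/(-37) = -1/37)
F(183, p(t(-5)))/(-5135) + z(-217)/((69*(-89 + 72))) = -1/37/(-5135) + (-28*(-217))/((69*(-89 + 72))) = -1/37*(-1/5135) + 6076/((69*(-17))) = 1/189995 + 6076/(-1173) = 1/189995 + 6076*(-1/1173) = 1/189995 - 6076/1173 = -1154408447/222864135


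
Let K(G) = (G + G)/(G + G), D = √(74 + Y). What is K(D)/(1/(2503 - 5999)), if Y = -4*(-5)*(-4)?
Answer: -3496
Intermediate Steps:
Y = -80 (Y = 20*(-4) = -80)
D = I*√6 (D = √(74 - 80) = √(-6) = I*√6 ≈ 2.4495*I)
K(G) = 1 (K(G) = (2*G)/((2*G)) = (2*G)*(1/(2*G)) = 1)
K(D)/(1/(2503 - 5999)) = 1/1/(2503 - 5999) = 1/1/(-3496) = 1/(-1/3496) = 1*(-3496) = -3496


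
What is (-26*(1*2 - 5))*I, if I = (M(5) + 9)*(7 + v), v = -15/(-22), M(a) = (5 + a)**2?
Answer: 718419/11 ≈ 65311.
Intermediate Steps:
v = 15/22 (v = -15*(-1/22) = 15/22 ≈ 0.68182)
I = 18421/22 (I = ((5 + 5)**2 + 9)*(7 + 15/22) = (10**2 + 9)*(169/22) = (100 + 9)*(169/22) = 109*(169/22) = 18421/22 ≈ 837.32)
(-26*(1*2 - 5))*I = -26*(1*2 - 5)*(18421/22) = -26*(2 - 5)*(18421/22) = -26*(-3)*(18421/22) = 78*(18421/22) = 718419/11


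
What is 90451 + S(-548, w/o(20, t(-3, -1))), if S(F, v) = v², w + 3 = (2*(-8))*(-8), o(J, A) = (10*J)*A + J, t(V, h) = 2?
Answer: 638222881/7056 ≈ 90451.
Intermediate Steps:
o(J, A) = J + 10*A*J (o(J, A) = 10*A*J + J = J + 10*A*J)
w = 125 (w = -3 + (2*(-8))*(-8) = -3 - 16*(-8) = -3 + 128 = 125)
90451 + S(-548, w/o(20, t(-3, -1))) = 90451 + (125/((20*(1 + 10*2))))² = 90451 + (125/((20*(1 + 20))))² = 90451 + (125/((20*21)))² = 90451 + (125/420)² = 90451 + (125*(1/420))² = 90451 + (25/84)² = 90451 + 625/7056 = 638222881/7056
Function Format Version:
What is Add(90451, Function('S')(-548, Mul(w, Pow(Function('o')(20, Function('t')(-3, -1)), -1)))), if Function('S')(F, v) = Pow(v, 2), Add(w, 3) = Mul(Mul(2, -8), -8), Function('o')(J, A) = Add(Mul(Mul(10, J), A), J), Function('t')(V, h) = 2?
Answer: Rational(638222881, 7056) ≈ 90451.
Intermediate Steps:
Function('o')(J, A) = Add(J, Mul(10, A, J)) (Function('o')(J, A) = Add(Mul(10, A, J), J) = Add(J, Mul(10, A, J)))
w = 125 (w = Add(-3, Mul(Mul(2, -8), -8)) = Add(-3, Mul(-16, -8)) = Add(-3, 128) = 125)
Add(90451, Function('S')(-548, Mul(w, Pow(Function('o')(20, Function('t')(-3, -1)), -1)))) = Add(90451, Pow(Mul(125, Pow(Mul(20, Add(1, Mul(10, 2))), -1)), 2)) = Add(90451, Pow(Mul(125, Pow(Mul(20, Add(1, 20)), -1)), 2)) = Add(90451, Pow(Mul(125, Pow(Mul(20, 21), -1)), 2)) = Add(90451, Pow(Mul(125, Pow(420, -1)), 2)) = Add(90451, Pow(Mul(125, Rational(1, 420)), 2)) = Add(90451, Pow(Rational(25, 84), 2)) = Add(90451, Rational(625, 7056)) = Rational(638222881, 7056)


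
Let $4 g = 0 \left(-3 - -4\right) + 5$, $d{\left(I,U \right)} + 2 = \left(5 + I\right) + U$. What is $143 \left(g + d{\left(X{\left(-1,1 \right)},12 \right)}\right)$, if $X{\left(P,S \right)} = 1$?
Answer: $\frac{9867}{4} \approx 2466.8$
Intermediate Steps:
$d{\left(I,U \right)} = 3 + I + U$ ($d{\left(I,U \right)} = -2 + \left(\left(5 + I\right) + U\right) = -2 + \left(5 + I + U\right) = 3 + I + U$)
$g = \frac{5}{4}$ ($g = \frac{0 \left(-3 - -4\right) + 5}{4} = \frac{0 \left(-3 + 4\right) + 5}{4} = \frac{0 \cdot 1 + 5}{4} = \frac{0 + 5}{4} = \frac{1}{4} \cdot 5 = \frac{5}{4} \approx 1.25$)
$143 \left(g + d{\left(X{\left(-1,1 \right)},12 \right)}\right) = 143 \left(\frac{5}{4} + \left(3 + 1 + 12\right)\right) = 143 \left(\frac{5}{4} + 16\right) = 143 \cdot \frac{69}{4} = \frac{9867}{4}$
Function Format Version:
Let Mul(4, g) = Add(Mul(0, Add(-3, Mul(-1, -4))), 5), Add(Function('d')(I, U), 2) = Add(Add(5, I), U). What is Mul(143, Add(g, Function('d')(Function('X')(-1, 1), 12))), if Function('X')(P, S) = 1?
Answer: Rational(9867, 4) ≈ 2466.8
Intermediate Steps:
Function('d')(I, U) = Add(3, I, U) (Function('d')(I, U) = Add(-2, Add(Add(5, I), U)) = Add(-2, Add(5, I, U)) = Add(3, I, U))
g = Rational(5, 4) (g = Mul(Rational(1, 4), Add(Mul(0, Add(-3, Mul(-1, -4))), 5)) = Mul(Rational(1, 4), Add(Mul(0, Add(-3, 4)), 5)) = Mul(Rational(1, 4), Add(Mul(0, 1), 5)) = Mul(Rational(1, 4), Add(0, 5)) = Mul(Rational(1, 4), 5) = Rational(5, 4) ≈ 1.2500)
Mul(143, Add(g, Function('d')(Function('X')(-1, 1), 12))) = Mul(143, Add(Rational(5, 4), Add(3, 1, 12))) = Mul(143, Add(Rational(5, 4), 16)) = Mul(143, Rational(69, 4)) = Rational(9867, 4)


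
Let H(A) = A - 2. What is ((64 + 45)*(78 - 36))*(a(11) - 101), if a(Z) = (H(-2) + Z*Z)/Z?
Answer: -4550532/11 ≈ -4.1368e+5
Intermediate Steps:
H(A) = -2 + A
a(Z) = (-4 + Z²)/Z (a(Z) = ((-2 - 2) + Z*Z)/Z = (-4 + Z²)/Z)
((64 + 45)*(78 - 36))*(a(11) - 101) = ((64 + 45)*(78 - 36))*((11 - 4/11) - 101) = (109*42)*((11 - 4*1/11) - 101) = 4578*((11 - 4/11) - 101) = 4578*(117/11 - 101) = 4578*(-994/11) = -4550532/11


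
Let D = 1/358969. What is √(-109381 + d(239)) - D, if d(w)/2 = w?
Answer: -1/358969 + I*√108903 ≈ -2.7858e-6 + 330.0*I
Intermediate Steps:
d(w) = 2*w
D = 1/358969 ≈ 2.7858e-6
√(-109381 + d(239)) - D = √(-109381 + 2*239) - 1*1/358969 = √(-109381 + 478) - 1/358969 = √(-108903) - 1/358969 = I*√108903 - 1/358969 = -1/358969 + I*√108903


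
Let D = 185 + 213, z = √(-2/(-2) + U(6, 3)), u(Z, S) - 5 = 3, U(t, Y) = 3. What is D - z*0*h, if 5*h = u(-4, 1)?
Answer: 398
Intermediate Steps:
u(Z, S) = 8 (u(Z, S) = 5 + 3 = 8)
h = 8/5 (h = (⅕)*8 = 8/5 ≈ 1.6000)
z = 2 (z = √(-2/(-2) + 3) = √(-2*(-½) + 3) = √(1 + 3) = √4 = 2)
D = 398
D - z*0*h = 398 - 2*0*8/5 = 398 - 0*8/5 = 398 - 1*0 = 398 + 0 = 398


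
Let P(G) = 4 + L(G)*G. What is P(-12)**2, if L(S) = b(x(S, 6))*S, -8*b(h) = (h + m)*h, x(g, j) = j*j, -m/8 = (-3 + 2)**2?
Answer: 329059600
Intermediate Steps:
m = -8 (m = -8*(-3 + 2)**2 = -8*(-1)**2 = -8*1 = -8)
x(g, j) = j**2
b(h) = -h*(-8 + h)/8 (b(h) = -(h - 8)*h/8 = -(-8 + h)*h/8 = -h*(-8 + h)/8)
L(S) = -126*S (L(S) = ((1/8)*6**2*(8 - 1*6**2))*S = ((1/8)*36*(8 - 1*36))*S = ((1/8)*36*(8 - 36))*S = ((1/8)*36*(-28))*S = -126*S)
P(G) = 4 - 126*G**2 (P(G) = 4 + (-126*G)*G = 4 - 126*G**2)
P(-12)**2 = (4 - 126*(-12)**2)**2 = (4 - 126*144)**2 = (4 - 18144)**2 = (-18140)**2 = 329059600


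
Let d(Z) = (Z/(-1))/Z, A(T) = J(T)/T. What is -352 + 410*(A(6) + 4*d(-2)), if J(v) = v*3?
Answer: -762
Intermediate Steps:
J(v) = 3*v
A(T) = 3 (A(T) = (3*T)/T = 3)
d(Z) = -1 (d(Z) = (Z*(-1))/Z = (-Z)/Z = -1)
-352 + 410*(A(6) + 4*d(-2)) = -352 + 410*(3 + 4*(-1)) = -352 + 410*(3 - 4) = -352 + 410*(-1) = -352 - 410 = -762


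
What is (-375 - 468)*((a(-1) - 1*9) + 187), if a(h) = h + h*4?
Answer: -145839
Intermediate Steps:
a(h) = 5*h (a(h) = h + 4*h = 5*h)
(-375 - 468)*((a(-1) - 1*9) + 187) = (-375 - 468)*((5*(-1) - 1*9) + 187) = -843*((-5 - 9) + 187) = -843*(-14 + 187) = -843*173 = -145839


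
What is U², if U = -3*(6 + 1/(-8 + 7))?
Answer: 225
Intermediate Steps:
U = -15 (U = -3*(6 + 1/(-1)) = -3*(6 - 1) = -3*5 = -15)
U² = (-15)² = 225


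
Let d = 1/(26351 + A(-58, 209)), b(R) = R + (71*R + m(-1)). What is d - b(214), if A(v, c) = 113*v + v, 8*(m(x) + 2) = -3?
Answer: -2432733047/157912 ≈ -15406.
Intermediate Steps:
m(x) = -19/8 (m(x) = -2 + (⅛)*(-3) = -2 - 3/8 = -19/8)
A(v, c) = 114*v
b(R) = -19/8 + 72*R (b(R) = R + (71*R - 19/8) = R + (-19/8 + 71*R) = -19/8 + 72*R)
d = 1/19739 (d = 1/(26351 + 114*(-58)) = 1/(26351 - 6612) = 1/19739 ≈ 5.0661e-5)
d - b(214) = 1/19739 - (-19/8 + 72*214) = 1/19739 - (-19/8 + 15408) = 1/19739 - 1*123245/8 = 1/19739 - 123245/8 = -2432733047/157912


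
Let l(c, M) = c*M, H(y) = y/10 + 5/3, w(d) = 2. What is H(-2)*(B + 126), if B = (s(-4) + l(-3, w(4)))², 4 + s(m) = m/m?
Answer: 1518/5 ≈ 303.60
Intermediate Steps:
s(m) = -3 (s(m) = -4 + m/m = -4 + 1 = -3)
H(y) = 5/3 + y/10 (H(y) = y*(⅒) + 5*(⅓) = y/10 + 5/3 = 5/3 + y/10)
l(c, M) = M*c
B = 81 (B = (-3 + 2*(-3))² = (-3 - 6)² = (-9)² = 81)
H(-2)*(B + 126) = (5/3 + (⅒)*(-2))*(81 + 126) = (5/3 - ⅕)*207 = (22/15)*207 = 1518/5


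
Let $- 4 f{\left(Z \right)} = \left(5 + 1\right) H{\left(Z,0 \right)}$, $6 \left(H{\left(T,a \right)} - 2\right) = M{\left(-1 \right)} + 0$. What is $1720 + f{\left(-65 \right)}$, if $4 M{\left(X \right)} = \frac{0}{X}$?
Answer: $1717$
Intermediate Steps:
$M{\left(X \right)} = 0$ ($M{\left(X \right)} = \frac{0 \frac{1}{X}}{4} = \frac{1}{4} \cdot 0 = 0$)
$H{\left(T,a \right)} = 2$ ($H{\left(T,a \right)} = 2 + \frac{0 + 0}{6} = 2 + \frac{1}{6} \cdot 0 = 2 + 0 = 2$)
$f{\left(Z \right)} = -3$ ($f{\left(Z \right)} = - \frac{\left(5 + 1\right) 2}{4} = - \frac{6 \cdot 2}{4} = \left(- \frac{1}{4}\right) 12 = -3$)
$1720 + f{\left(-65 \right)} = 1720 - 3 = 1717$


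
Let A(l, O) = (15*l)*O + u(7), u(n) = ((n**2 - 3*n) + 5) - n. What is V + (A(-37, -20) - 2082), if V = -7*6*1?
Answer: 9002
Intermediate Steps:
V = -42 (V = -42*1 = -42)
u(n) = 5 + n**2 - 4*n (u(n) = (5 + n**2 - 3*n) - n = 5 + n**2 - 4*n)
A(l, O) = 26 + 15*O*l (A(l, O) = (15*l)*O + (5 + 7**2 - 4*7) = 15*O*l + (5 + 49 - 28) = 15*O*l + 26 = 26 + 15*O*l)
V + (A(-37, -20) - 2082) = -42 + ((26 + 15*(-20)*(-37)) - 2082) = -42 + ((26 + 11100) - 2082) = -42 + (11126 - 2082) = -42 + 9044 = 9002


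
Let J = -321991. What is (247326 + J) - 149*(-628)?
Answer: 18907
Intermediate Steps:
(247326 + J) - 149*(-628) = (247326 - 321991) - 149*(-628) = -74665 + 93572 = 18907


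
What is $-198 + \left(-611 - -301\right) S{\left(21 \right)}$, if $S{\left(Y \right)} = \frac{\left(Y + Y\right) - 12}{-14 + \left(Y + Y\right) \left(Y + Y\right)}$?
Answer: $- \frac{7116}{35} \approx -203.31$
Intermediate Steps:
$S{\left(Y \right)} = \frac{-12 + 2 Y}{-14 + 4 Y^{2}}$ ($S{\left(Y \right)} = \frac{2 Y - 12}{-14 + 2 Y 2 Y} = \frac{-12 + 2 Y}{-14 + 4 Y^{2}}$)
$-198 + \left(-611 - -301\right) S{\left(21 \right)} = -198 + \left(-611 - -301\right) \frac{-6 + 21}{-7 + 2 \cdot 21^{2}} = -198 + \left(-611 + 301\right) \frac{1}{-7 + 2 \cdot 441} \cdot 15 = -198 - 310 \frac{1}{-7 + 882} \cdot 15 = -198 - 310 \cdot \frac{1}{875} \cdot 15 = -198 - \frac{186}{35} = - \frac{7116}{35}$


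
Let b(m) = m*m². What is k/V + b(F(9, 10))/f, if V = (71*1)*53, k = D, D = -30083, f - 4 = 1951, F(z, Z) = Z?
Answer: -11009853/1471333 ≈ -7.4829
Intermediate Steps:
f = 1955 (f = 4 + 1951 = 1955)
b(m) = m³
k = -30083
V = 3763 (V = 71*53 = 3763)
k/V + b(F(9, 10))/f = -30083/3763 + 10³/1955 = -30083*1/3763 + 1000*(1/1955) = -30083/3763 + 200/391 = -11009853/1471333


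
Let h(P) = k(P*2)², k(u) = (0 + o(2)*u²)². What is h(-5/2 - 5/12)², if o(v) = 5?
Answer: 1980837021446287631988525390625/2821109907456 ≈ 7.0215e+17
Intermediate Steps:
k(u) = 25*u⁴ (k(u) = (0 + 5*u²)² = (5*u²)² = 25*u⁴)
h(P) = 160000*P⁸ (h(P) = (25*(P*2)⁴)² = (25*(2*P)⁴)² = (25*(16*P⁴))² = (400*P⁴)² = 160000*P⁸)
h(-5/2 - 5/12)² = (160000*(-5/2 - 5/12)⁸)² = (160000*(-35/12)⁸)² = (160000*(2251875390625/429981696))² = (1407422119140625/1679616)² = 1980837021446287631988525390625/2821109907456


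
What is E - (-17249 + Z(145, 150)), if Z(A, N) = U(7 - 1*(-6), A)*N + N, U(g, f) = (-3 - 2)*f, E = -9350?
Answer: 116499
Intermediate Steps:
U(g, f) = -5*f
Z(A, N) = N - 5*A*N (Z(A, N) = (-5*A)*N + N = -5*A*N + N = N - 5*A*N)
E - (-17249 + Z(145, 150)) = -9350 - (-17249 + 150*(1 - 5*145)) = -9350 - (-17249 + 150*(1 - 725)) = -9350 - (-17249 + 150*(-724)) = -9350 - (-17249 - 108600) = -9350 - 1*(-125849) = -9350 + 125849 = 116499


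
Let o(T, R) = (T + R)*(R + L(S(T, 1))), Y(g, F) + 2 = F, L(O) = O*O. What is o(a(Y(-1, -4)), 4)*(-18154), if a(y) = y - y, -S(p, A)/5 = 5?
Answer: -45675464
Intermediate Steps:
S(p, A) = -25 (S(p, A) = -5*5 = -25)
L(O) = O²
Y(g, F) = -2 + F
a(y) = 0
o(T, R) = (625 + R)*(R + T) (o(T, R) = (T + R)*(R + (-25)²) = (R + T)*(R + 625) = (R + T)*(625 + R) = (625 + R)*(R + T))
o(a(Y(-1, -4)), 4)*(-18154) = (4² + 625*4 + 625*0 + 4*0)*(-18154) = (16 + 2500 + 0 + 0)*(-18154) = 2516*(-18154) = -45675464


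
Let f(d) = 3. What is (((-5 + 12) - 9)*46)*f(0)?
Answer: -276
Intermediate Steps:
(((-5 + 12) - 9)*46)*f(0) = (((-5 + 12) - 9)*46)*3 = ((7 - 9)*46)*3 = -2*46*3 = -92*3 = -276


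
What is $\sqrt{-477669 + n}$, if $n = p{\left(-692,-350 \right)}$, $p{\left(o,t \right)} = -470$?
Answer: $i \sqrt{478139} \approx 691.48 i$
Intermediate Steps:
$n = -470$
$\sqrt{-477669 + n} = \sqrt{-477669 - 470} = \sqrt{-478139} = i \sqrt{478139}$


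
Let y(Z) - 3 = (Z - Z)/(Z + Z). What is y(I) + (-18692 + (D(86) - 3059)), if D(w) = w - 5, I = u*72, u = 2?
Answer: -21667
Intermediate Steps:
I = 144 (I = 2*72 = 144)
y(Z) = 3 (y(Z) = 3 + (Z - Z)/(Z + Z) = 3 + 0/((2*Z)) = 3 + 0*(1/(2*Z)) = 3 + 0 = 3)
D(w) = -5 + w
y(I) + (-18692 + (D(86) - 3059)) = 3 + (-18692 + ((-5 + 86) - 3059)) = 3 + (-18692 + (81 - 3059)) = 3 + (-18692 - 2978) = 3 - 21670 = -21667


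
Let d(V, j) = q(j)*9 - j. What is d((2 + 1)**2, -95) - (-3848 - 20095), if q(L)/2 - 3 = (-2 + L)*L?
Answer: 189962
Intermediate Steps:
q(L) = 6 + 2*L*(-2 + L) (q(L) = 6 + 2*((-2 + L)*L) = 6 + 2*(L*(-2 + L)) = 6 + 2*L*(-2 + L))
d(V, j) = 54 - 37*j + 18*j**2 (d(V, j) = (6 - 4*j + 2*j**2)*9 - j = (54 - 36*j + 18*j**2) - j = 54 - 37*j + 18*j**2)
d((2 + 1)**2, -95) - (-3848 - 20095) = (54 - 37*(-95) + 18*(-95)**2) - (-3848 - 20095) = (54 + 3515 + 18*9025) - 1*(-23943) = (54 + 3515 + 162450) + 23943 = 166019 + 23943 = 189962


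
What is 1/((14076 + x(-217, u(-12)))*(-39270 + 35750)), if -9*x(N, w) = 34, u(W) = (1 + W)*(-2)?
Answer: -9/445808000 ≈ -2.0188e-8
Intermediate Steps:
u(W) = -2 - 2*W
x(N, w) = -34/9 (x(N, w) = -1/9*34 = -34/9)
1/((14076 + x(-217, u(-12)))*(-39270 + 35750)) = 1/((14076 - 34/9)*(-39270 + 35750)) = 1/((126650/9)*(-3520)) = 1/(-445808000/9) = -9/445808000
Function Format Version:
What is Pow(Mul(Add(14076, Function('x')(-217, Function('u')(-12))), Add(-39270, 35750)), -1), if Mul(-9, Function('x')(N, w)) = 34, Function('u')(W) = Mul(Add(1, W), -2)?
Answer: Rational(-9, 445808000) ≈ -2.0188e-8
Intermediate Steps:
Function('u')(W) = Add(-2, Mul(-2, W))
Function('x')(N, w) = Rational(-34, 9) (Function('x')(N, w) = Mul(Rational(-1, 9), 34) = Rational(-34, 9))
Pow(Mul(Add(14076, Function('x')(-217, Function('u')(-12))), Add(-39270, 35750)), -1) = Pow(Mul(Add(14076, Rational(-34, 9)), Add(-39270, 35750)), -1) = Pow(Mul(Rational(126650, 9), -3520), -1) = Pow(Rational(-445808000, 9), -1) = Rational(-9, 445808000)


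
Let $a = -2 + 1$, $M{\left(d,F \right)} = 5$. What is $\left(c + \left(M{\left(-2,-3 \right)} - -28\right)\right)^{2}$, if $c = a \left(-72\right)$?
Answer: $11025$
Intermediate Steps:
$a = -1$
$c = 72$ ($c = \left(-1\right) \left(-72\right) = 72$)
$\left(c + \left(M{\left(-2,-3 \right)} - -28\right)\right)^{2} = \left(72 + \left(5 - -28\right)\right)^{2} = \left(72 + \left(5 + 28\right)\right)^{2} = \left(72 + 33\right)^{2} = 105^{2} = 11025$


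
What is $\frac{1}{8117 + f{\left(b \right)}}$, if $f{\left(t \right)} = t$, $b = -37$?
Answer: $\frac{1}{8080} \approx 0.00012376$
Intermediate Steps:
$\frac{1}{8117 + f{\left(b \right)}} = \frac{1}{8117 - 37} = \frac{1}{8080}$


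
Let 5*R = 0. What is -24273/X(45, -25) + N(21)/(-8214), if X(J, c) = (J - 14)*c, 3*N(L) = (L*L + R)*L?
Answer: 2118129/68450 ≈ 30.944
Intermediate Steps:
R = 0 (R = (⅕)*0 = 0)
N(L) = L³/3 (N(L) = ((L*L + 0)*L)/3 = ((L² + 0)*L)/3 = (L²*L)/3 = L³/3)
X(J, c) = c*(-14 + J) (X(J, c) = (-14 + J)*c = c*(-14 + J))
-24273/X(45, -25) + N(21)/(-8214) = -24273*(-1/(25*(-14 + 45))) + ((⅓)*21³)/(-8214) = -24273/((-25*31)) + ((⅓)*9261)*(-1/8214) = -24273/(-775) + 3087*(-1/8214) = -24273*(-1/775) - 1029/2738 = 783/25 - 1029/2738 = 2118129/68450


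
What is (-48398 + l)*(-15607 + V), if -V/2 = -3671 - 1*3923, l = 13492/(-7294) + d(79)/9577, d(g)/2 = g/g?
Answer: 708309856342090/34927319 ≈ 2.0280e+7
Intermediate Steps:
d(g) = 2 (d(g) = 2*(g/g) = 2*1 = 2)
l = -64599148/34927319 (l = 13492/(-7294) + 2/9577 = 13492*(-1/7294) + 2*(1/9577) = -6746/3647 + 2/9577 = -64599148/34927319 ≈ -1.8495)
V = 15188 (V = -2*(-3671 - 1*3923) = -2*(-3671 - 3923) = -2*(-7594) = 15188)
(-48398 + l)*(-15607 + V) = (-48398 - 64599148/34927319)*(-15607 + 15188) = -1690476984110/34927319*(-419) = 708309856342090/34927319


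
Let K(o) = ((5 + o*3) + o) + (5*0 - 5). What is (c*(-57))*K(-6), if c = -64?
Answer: -87552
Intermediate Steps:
K(o) = 4*o (K(o) = ((5 + 3*o) + o) + (0 - 5) = (5 + 4*o) - 5 = 4*o)
(c*(-57))*K(-6) = (-64*(-57))*(4*(-6)) = 3648*(-24) = -87552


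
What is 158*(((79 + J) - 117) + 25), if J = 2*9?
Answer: 790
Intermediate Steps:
J = 18
158*(((79 + J) - 117) + 25) = 158*(((79 + 18) - 117) + 25) = 158*((97 - 117) + 25) = 158*(-20 + 25) = 158*5 = 790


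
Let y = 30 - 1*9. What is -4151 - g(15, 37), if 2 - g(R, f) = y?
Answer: -4132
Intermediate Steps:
y = 21 (y = 30 - 9 = 21)
g(R, f) = -19 (g(R, f) = 2 - 1*21 = 2 - 21 = -19)
-4151 - g(15, 37) = -4151 - 1*(-19) = -4151 + 19 = -4132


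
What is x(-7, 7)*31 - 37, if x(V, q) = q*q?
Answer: 1482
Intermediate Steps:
x(V, q) = q²
x(-7, 7)*31 - 37 = 7²*31 - 37 = 49*31 - 37 = 1519 - 37 = 1482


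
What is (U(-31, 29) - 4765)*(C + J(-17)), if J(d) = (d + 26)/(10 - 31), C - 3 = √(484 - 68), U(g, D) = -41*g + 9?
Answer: -62730/7 - 13940*√26 ≈ -80042.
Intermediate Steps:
U(g, D) = 9 - 41*g
C = 3 + 4*√26 (C = 3 + √(484 - 68) = 3 + √416 = 3 + 4*√26 ≈ 23.396)
J(d) = -26/21 - d/21 (J(d) = (26 + d)/(-21) = (26 + d)*(-1/21) = -26/21 - d/21)
(U(-31, 29) - 4765)*(C + J(-17)) = ((9 - 41*(-31)) - 4765)*((3 + 4*√26) + (-26/21 - 1/21*(-17))) = ((9 + 1271) - 4765)*((3 + 4*√26) + (-26/21 + 17/21)) = (1280 - 4765)*((3 + 4*√26) - 3/7) = -3485*(18/7 + 4*√26) = -62730/7 - 13940*√26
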